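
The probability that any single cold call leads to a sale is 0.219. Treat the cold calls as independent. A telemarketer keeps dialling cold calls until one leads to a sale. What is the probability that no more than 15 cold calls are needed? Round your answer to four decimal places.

Y = number of cold calls to the first success; geometric, p = 0.219.
P(Y ≤ 15) = 1 − (1−p)^15 = 1 − 0.024534 = 0.975466

0.9755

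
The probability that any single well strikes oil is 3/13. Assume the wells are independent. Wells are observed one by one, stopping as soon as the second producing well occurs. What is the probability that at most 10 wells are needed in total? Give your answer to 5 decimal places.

0.70985

Finishing within 10 wells ⇔ at least 2 successes in the first 10. With X ~ Binomial(10, 0.230769), P(Y ≤ 10) = 1 − P(X ≤ 1).
  k=0: C(10,0)·0.230769^0·0.769231^10 = 0.0725382
  k=1: C(10,1)·0.230769^1·0.769231^9 = 0.2176145
1 − 0.2901526 = 0.7098474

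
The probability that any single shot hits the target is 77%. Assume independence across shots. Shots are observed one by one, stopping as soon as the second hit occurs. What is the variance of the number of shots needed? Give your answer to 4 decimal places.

0.7758

Y = total shots until the second success; negative binomial with r=2, p=0.77.
Var(Y) = r(1−p)/p² = 2·0.23 / 0.77² = 0.775848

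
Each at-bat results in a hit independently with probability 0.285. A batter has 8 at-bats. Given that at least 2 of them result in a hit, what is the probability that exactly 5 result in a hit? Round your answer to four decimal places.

0.0539

X ~ Binomial(8, 0.285). Want P(X=5 | X≥2) = P(X=5) / P(X≥2).
P(X=5) = C(8,5)·0.285^5·0.715^3 = 0.038488
P(X≥2) = 1 − 0.068304 − 0.217810 = 0.713886
Ratio = 0.038488 / 0.713886 = 0.053914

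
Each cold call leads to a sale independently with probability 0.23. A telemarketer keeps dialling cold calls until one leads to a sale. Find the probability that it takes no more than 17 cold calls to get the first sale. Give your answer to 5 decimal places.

0.98824

Y = number of cold calls to the first success; geometric, p = 0.23.
P(Y ≤ 17) = 1 − (1−p)^17 = 1 − 0.0117582 = 0.9882418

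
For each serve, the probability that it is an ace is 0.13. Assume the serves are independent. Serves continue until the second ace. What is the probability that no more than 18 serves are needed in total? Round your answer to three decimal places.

0.699

Finishing within 18 serves ⇔ at least 2 successes in the first 18. With X ~ Binomial(18, 0.13), P(Y ≤ 18) = 1 − P(X ≤ 1).
  k=0: C(18,0)·0.13^0·0.87^18 = 0.08154
  k=1: C(18,1)·0.13^1·0.87^17 = 0.21930
1 − 0.30084 = 0.69916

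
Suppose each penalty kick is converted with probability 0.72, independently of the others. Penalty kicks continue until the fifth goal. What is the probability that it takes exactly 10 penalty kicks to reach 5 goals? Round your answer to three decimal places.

Y = trial on which the fifth success occurs; negative binomial, r=5, p=0.72.
P(Y=10) = C(9,4) · p^5 · (1−p)^5
= 126 · 0.19349 · 0.001721 = 0.04196

0.042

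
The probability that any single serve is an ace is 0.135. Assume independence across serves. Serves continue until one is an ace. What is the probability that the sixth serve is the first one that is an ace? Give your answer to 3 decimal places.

0.065

Geometric (trials to first success), p = 0.135.
P(Y = 6) = (1−p)^5 · p = 0.48426 · 0.135 = 0.06538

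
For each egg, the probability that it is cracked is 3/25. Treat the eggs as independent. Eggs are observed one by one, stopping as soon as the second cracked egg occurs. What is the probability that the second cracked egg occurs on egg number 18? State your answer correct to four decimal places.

Y = trial on which the second success occurs; negative binomial, r=2, p=0.12.
P(Y=18) = C(17,1) · p^2 · (1−p)^16
= 17 · 0.0144 · 0.12934 = 0.031662

0.0317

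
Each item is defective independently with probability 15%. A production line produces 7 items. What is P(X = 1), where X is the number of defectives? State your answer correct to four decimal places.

0.3960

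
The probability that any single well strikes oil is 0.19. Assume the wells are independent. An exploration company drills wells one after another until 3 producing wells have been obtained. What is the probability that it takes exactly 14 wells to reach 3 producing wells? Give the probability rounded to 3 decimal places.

Y = trial on which the third success occurs; negative binomial, r=3, p=0.19.
P(Y=14) = C(13,2) · p^3 · (1−p)^11
= 78 · 0.006859 · 0.098477 = 0.05269

0.053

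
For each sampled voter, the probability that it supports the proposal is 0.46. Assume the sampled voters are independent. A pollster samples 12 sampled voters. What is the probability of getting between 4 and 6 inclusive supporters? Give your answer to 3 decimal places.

0.596

X ~ Binomial(12, 0.46); P(4 ≤ X ≤ 6) = Σ C(12,k) p^k (1−p)^(12−k) over k:
  k=4: C(12,4)·0.46^4·0.54^8 = 0.16025
  k=5: C(12,5)·0.46^5·0.54^7 = 0.21841
  k=6: C(12,6)·0.46^6·0.54^6 = 0.21706
Total = 0.59572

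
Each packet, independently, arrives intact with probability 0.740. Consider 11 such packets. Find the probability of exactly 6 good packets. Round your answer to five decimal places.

0.09014

X ~ Binomial(n=11, p=0.74).
P(X=6) = C(11,6) · p^6 · (1−p)^5
= 462 · 0.16421 · 0.0011881 = 0.0901362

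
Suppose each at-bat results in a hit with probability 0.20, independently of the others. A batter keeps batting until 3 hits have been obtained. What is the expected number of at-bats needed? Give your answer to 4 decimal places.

15.0000

Y = total at-bats until the third success; negative binomial with r=3, p=0.20.
E[Y] = r / p = 3 / 0.20 = 15.000000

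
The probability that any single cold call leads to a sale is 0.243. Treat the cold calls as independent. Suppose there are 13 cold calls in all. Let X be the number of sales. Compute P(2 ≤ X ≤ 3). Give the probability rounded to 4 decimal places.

X ~ Binomial(13, 0.243); P(2 ≤ X ≤ 3) = Σ C(13,k) p^k (1−p)^(13−k) over k:
  k=2: C(13,2)·0.243^2·0.757^11 = 0.215458
  k=3: C(13,3)·0.243^3·0.757^10 = 0.253597
Total = 0.469054

0.4691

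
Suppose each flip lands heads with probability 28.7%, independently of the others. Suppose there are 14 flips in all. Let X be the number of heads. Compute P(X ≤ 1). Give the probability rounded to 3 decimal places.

0.058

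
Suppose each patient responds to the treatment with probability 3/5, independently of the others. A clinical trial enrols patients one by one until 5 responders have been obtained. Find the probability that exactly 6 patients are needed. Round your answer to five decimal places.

0.15552

Y = trial on which the fifth success occurs; negative binomial, r=5, p=0.60.
P(Y=6) = C(5,4) · p^5 · (1−p)^1
= 5 · 0.07776 · 0.4 = 0.1555200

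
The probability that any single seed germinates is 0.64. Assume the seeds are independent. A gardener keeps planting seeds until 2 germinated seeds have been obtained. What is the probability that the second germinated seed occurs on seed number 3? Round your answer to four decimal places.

0.2949

Y = trial on which the second success occurs; negative binomial, r=2, p=0.64.
P(Y=3) = C(2,1) · p^2 · (1−p)^1
= 2 · 0.4096 · 0.36 = 0.294912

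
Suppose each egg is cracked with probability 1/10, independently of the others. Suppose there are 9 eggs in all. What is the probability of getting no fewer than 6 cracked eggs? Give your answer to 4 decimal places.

X ~ Binomial(9, 0.10); P(X ≥ 6) = Σ C(9,k) p^k (1−p)^(9−k) over k:
  k=6: C(9,6)·0.10^6·0.90^3 = 0.000061
  k=7: C(9,7)·0.10^7·0.90^2 = 0.000003
  k=8: C(9,8)·0.10^8·0.90^1 = 0.000000
  k=9: C(9,9)·0.10^9·0.90^0 = 0.000000
Total = 0.000064

0.0001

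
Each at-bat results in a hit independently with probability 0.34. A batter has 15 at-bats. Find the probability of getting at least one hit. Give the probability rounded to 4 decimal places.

0.9980

P(at least one) = 1 − P(none) = 1 − (1 − 0.34)^15
= 1 − 0.001964 = 0.998036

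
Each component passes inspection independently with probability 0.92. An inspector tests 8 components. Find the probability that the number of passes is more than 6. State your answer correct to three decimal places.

0.870

X ~ Binomial(8, 0.92); P(X ≥ 7) = Σ C(8,k) p^k (1−p)^(8−k) over k:
  k=7: C(8,7)·0.92^7·0.08^1 = 0.35702
  k=8: C(8,8)·0.92^8·0.08^0 = 0.51322
Total = 0.87024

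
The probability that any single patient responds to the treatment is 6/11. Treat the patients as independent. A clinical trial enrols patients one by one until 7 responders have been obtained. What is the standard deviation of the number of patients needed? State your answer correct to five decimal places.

3.27024

Y = total patients until the seventh success; negative binomial with r=7, p=0.545455.
SD(Y) = √[r(1−p)/p²] = √(10.6944444) = 3.2702361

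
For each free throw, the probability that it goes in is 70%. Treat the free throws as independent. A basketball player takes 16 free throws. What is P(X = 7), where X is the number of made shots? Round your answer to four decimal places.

0.0185

X ~ Binomial(n=16, p=0.70).
P(X=7) = C(16,7) · p^7 · (1−p)^9
= 11440 · 0.082354 · 1.9683e-05 = 0.018544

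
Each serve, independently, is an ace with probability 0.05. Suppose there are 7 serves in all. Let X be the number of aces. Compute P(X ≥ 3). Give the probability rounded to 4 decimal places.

X ~ Binomial(7, 0.05); P(X ≥ 3) = Σ C(7,k) p^k (1−p)^(7−k) over k:
  k=3: C(7,3)·0.05^3·0.95^4 = 0.003563
  k=4: C(7,4)·0.05^4·0.95^3 = 0.000188
  k=5: C(7,5)·0.05^5·0.95^2 = 0.000006
  k=6: C(7,6)·0.05^6·0.95^1 = 0.000000
  k=7: C(7,7)·0.05^7·0.95^0 = 0.000000
Total = 0.003757

0.0038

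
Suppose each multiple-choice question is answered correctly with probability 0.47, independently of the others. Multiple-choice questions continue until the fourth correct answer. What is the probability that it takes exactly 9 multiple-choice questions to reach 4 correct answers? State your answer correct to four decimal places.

0.1143

Y = trial on which the fourth success occurs; negative binomial, r=4, p=0.47.
P(Y=9) = C(8,3) · p^4 · (1−p)^5
= 56 · 0.048797 · 0.04182 = 0.114277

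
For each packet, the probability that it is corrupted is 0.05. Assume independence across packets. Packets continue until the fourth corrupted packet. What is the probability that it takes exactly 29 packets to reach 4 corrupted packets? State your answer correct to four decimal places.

Y = trial on which the fourth success occurs; negative binomial, r=4, p=0.05.
P(Y=29) = C(28,3) · p^4 · (1−p)^25
= 3276 · 6.25e-06 · 0.27739 = 0.005680

0.0057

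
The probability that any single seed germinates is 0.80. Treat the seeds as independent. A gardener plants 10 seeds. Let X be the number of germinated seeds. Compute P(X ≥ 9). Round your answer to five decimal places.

X ~ Binomial(10, 0.80); P(X ≥ 9) = Σ C(10,k) p^k (1−p)^(10−k) over k:
  k=9: C(10,9)·0.80^9·0.20^1 = 0.2684355
  k=10: C(10,10)·0.80^10·0.20^0 = 0.1073742
Total = 0.3758096

0.37581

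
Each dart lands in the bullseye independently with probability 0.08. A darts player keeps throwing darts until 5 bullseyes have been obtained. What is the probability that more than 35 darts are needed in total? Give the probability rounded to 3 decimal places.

0.856

Needing more than 35 darts ⇔ fewer than 5 successes in the first 35. With X ~ Binomial(35, 0.08), P(Y > 35) = P(X ≤ 4).
  k=0: C(35,0)·0.08^0·0.92^35 = 0.05402
  k=1: C(35,1)·0.08^1·0.92^34 = 0.16442
  k=2: C(35,2)·0.08^2·0.92^33 = 0.24305
  k=3: C(35,3)·0.08^3·0.92^32 = 0.23248
  k=4: C(35,4)·0.08^4·0.92^31 = 0.16173
P(X ≤ 4) = 0.85570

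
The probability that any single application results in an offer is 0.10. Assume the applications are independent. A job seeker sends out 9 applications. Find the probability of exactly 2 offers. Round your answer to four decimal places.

X ~ Binomial(n=9, p=0.10).
P(X=2) = C(9,2) · p^2 · (1−p)^7
= 36 · 0.01 · 0.4783 = 0.172187

0.1722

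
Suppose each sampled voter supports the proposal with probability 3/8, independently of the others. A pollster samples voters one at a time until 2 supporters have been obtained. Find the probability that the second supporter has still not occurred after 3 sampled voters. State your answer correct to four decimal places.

Needing more than 3 sampled voters ⇔ fewer than 2 successes in the first 3. With X ~ Binomial(3, 0.375), P(Y > 3) = P(X ≤ 1).
  k=0: C(3,0)·0.375^0·0.625^3 = 0.244141
  k=1: C(3,1)·0.375^1·0.625^2 = 0.439453
P(X ≤ 1) = 0.683594

0.6836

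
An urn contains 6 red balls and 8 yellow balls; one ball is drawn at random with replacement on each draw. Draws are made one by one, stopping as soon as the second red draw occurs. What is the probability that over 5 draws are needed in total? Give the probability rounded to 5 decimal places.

0.28940

Needing more than 5 draws ⇔ fewer than 2 successes in the first 5. With X ~ Binomial(5, 0.428571), P(Y > 5) = P(X ≤ 1).
  k=0: C(5,0)·0.428571^0·0.571429^5 = 0.0609270
  k=1: C(5,1)·0.428571^1·0.571429^4 = 0.2284762
P(X ≤ 1) = 0.2894032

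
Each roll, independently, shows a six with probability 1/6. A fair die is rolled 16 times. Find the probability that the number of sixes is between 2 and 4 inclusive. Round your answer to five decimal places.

0.65944

X ~ Binomial(16, 0.166667); P(2 ≤ X ≤ 4) = Σ C(16,k) p^k (1−p)^(16−k) over k:
  k=2: C(16,2)·0.166667^2·0.833333^14 = 0.2596219
  k=3: C(16,3)·0.166667^3·0.833333^13 = 0.2423138
  k=4: C(16,4)·0.166667^4·0.833333^12 = 0.1575039
Total = 0.6594396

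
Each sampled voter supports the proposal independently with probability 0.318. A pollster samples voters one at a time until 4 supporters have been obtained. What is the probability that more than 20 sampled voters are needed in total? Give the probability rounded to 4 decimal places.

0.0792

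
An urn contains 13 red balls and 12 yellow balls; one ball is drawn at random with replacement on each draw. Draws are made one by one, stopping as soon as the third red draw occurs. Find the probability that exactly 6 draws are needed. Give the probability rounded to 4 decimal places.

Y = trial on which the third success occurs; negative binomial, r=3, p=0.52.
P(Y=6) = C(5,2) · p^3 · (1−p)^3
= 10 · 0.14061 · 0.11059 = 0.155501

0.1555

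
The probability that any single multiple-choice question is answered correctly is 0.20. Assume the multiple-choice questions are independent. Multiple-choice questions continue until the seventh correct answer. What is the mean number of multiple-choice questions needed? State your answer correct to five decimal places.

35.00000

Y = total multiple-choice questions until the seventh success; negative binomial with r=7, p=0.20.
E[Y] = r / p = 7 / 0.20 = 35.0000000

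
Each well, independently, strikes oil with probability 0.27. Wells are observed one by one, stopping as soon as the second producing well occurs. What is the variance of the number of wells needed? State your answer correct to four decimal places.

Y = total wells until the second success; negative binomial with r=2, p=0.27.
Var(Y) = r(1−p)/p² = 2·0.73 / 0.27² = 20.027435

20.0274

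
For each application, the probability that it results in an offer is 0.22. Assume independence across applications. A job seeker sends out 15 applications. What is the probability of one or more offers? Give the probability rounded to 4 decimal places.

P(at least one) = 1 − P(none) = 1 − (1 − 0.22)^15
= 1 − 0.024067 = 0.975933

0.9759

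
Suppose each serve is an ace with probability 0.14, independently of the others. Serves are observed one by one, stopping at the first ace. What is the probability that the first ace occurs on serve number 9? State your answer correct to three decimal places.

Geometric (trials to first success), p = 0.14.
P(Y = 9) = (1−p)^8 · p = 0.29922 · 0.14 = 0.04189

0.042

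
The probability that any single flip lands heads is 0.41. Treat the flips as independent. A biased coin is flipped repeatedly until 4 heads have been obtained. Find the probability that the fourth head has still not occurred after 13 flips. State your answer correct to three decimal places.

0.151

Needing more than 13 flips ⇔ fewer than 4 successes in the first 13. With X ~ Binomial(13, 0.41), P(Y > 13) = P(X ≤ 3).
  k=0: C(13,0)·0.41^0·0.59^13 = 0.00105
  k=1: C(13,1)·0.41^1·0.59^12 = 0.00948
  k=2: C(13,2)·0.41^2·0.59^11 = 0.03954
  k=3: C(13,3)·0.41^3·0.59^10 = 0.10075
P(X ≤ 3) = 0.15082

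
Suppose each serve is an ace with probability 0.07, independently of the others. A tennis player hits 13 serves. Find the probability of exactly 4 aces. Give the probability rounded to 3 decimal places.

X ~ Binomial(n=13, p=0.07).
P(X=4) = C(13,4) · p^4 · (1−p)^9
= 715 · 2.401e-05 · 0.52041 = 0.00893

0.009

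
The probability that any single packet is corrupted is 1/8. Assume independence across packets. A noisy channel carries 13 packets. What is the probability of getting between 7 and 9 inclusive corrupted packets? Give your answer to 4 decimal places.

0.0004

X ~ Binomial(13, 0.125); P(7 ≤ X ≤ 9) = Σ C(13,k) p^k (1−p)^(13−k) over k:
  k=7: C(13,7)·0.125^7·0.875^6 = 0.000367
  k=8: C(13,8)·0.125^8·0.875^5 = 0.000039
  k=9: C(13,9)·0.125^9·0.875^4 = 0.000003
Total = 0.000410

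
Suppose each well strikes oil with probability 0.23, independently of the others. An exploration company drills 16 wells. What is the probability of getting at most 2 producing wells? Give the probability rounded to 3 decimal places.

0.252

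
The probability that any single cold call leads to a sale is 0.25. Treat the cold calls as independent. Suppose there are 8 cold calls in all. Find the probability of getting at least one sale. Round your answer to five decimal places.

P(at least one) = 1 − P(none) = 1 − (1 − 0.25)^8
= 1 − 0.1001129 = 0.8998871

0.89989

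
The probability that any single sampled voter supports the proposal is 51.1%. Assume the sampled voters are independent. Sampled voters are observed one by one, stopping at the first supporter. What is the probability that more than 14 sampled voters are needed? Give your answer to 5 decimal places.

0.00004

Y = number of sampled voters to the first success; geometric, p = 0.511.
P(Y > 14) = P(first 14 all fail) = (1−p)^14 = 0.0000447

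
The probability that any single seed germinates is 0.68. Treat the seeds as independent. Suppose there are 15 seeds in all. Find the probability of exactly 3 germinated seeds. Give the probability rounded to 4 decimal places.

X ~ Binomial(n=15, p=0.68).
P(X=3) = C(15,3) · p^3 · (1−p)^12
= 455 · 0.31443 · 1.1529e-06 = 0.000165

0.0002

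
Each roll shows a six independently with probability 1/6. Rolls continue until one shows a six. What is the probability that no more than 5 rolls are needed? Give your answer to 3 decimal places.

0.598

Y = number of rolls to the first success; geometric, p = 0.166667.
P(Y ≤ 5) = 1 − (1−p)^5 = 1 − 0.40188 = 0.59812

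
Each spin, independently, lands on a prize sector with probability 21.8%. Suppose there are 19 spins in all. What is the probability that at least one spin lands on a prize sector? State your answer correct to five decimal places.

0.99065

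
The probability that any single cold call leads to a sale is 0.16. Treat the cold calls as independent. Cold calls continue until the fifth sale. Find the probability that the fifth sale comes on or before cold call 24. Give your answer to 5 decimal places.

0.33658

Finishing within 24 cold calls ⇔ at least 5 successes in the first 24. With X ~ Binomial(24, 0.16), P(Y ≤ 24) = 1 − P(X ≤ 4).
  k=0: C(24,0)·0.16^0·0.84^24 = 0.0152301
  k=1: C(24,1)·0.16^1·0.84^23 = 0.0696233
  k=2: C(24,2)·0.16^2·0.84^22 = 0.1525083
  k=3: C(24,3)·0.16^3·0.84^21 = 0.2130274
  k=4: C(24,4)·0.16^4·0.84^20 = 0.2130274
1 − 0.6634165 = 0.3365835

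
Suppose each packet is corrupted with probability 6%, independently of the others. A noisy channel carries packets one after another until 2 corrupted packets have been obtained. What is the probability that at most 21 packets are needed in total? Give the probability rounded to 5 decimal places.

0.36177

Finishing within 21 packets ⇔ at least 2 successes in the first 21. With X ~ Binomial(21, 0.06), P(Y ≤ 21) = 1 − P(X ≤ 1).
  k=0: C(21,0)·0.06^0·0.94^21 = 0.2726999
  k=1: C(21,1)·0.06^1·0.94^20 = 0.3655339
1 − 0.6382337 = 0.3617663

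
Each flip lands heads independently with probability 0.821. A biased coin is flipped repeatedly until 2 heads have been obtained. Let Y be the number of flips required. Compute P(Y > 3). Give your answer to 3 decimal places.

0.085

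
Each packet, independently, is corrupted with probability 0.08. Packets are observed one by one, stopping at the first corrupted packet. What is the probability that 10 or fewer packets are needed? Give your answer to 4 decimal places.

0.5656

Y = number of packets to the first success; geometric, p = 0.08.
P(Y ≤ 10) = 1 − (1−p)^10 = 1 − 0.434388 = 0.565612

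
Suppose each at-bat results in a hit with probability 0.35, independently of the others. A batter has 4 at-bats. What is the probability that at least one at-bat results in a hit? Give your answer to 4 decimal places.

P(at least one) = 1 − P(none) = 1 − (1 − 0.35)^4
= 1 − 0.178506 = 0.821494

0.8215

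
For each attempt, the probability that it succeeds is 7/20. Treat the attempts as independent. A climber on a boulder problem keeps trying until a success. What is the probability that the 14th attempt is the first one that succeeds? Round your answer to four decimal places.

Geometric (trials to first success), p = 0.35.
P(Y = 14) = (1−p)^13 · p = 0.0036972 · 0.35 = 0.001294

0.0013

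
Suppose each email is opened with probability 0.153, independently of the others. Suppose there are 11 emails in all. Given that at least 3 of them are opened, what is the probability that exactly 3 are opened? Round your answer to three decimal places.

0.680

X ~ Binomial(11, 0.153). Want P(X=3 | X≥3) = P(X=3) / P(X≥3).
P(X=3) = C(11,3)·0.153^3·0.847^8 = 0.15654
P(X≥3) = 1 − 0.16096 − 0.31983 − 0.28887 = 0.23035
Ratio = 0.15654 / 0.23035 = 0.67959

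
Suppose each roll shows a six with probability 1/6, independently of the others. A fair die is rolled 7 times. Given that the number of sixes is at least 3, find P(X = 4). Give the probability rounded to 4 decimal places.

0.1632

X ~ Binomial(7, 0.166667). Want P(X=4 | X≥3) = P(X=4) / P(X≥3).
P(X=4) = C(7,4)·0.166667^4·0.833333^3 = 0.015629
P(X≥3) = 1 − 0.279082 − 0.390714 − 0.234429 = 0.095775
Ratio = 0.015629 / 0.095775 = 0.163179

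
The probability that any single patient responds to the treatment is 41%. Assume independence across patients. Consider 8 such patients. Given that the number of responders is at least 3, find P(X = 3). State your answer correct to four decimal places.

X ~ Binomial(8, 0.41). Want P(X=3 | X≥3) = P(X=3) / P(X≥3).
P(X=3) = C(8,3)·0.41^3·0.59^5 = 0.275930
P(X≥3) = 1 − 0.014683 − 0.081628 − 0.198535 = 0.705154
Ratio = 0.275930 / 0.705154 = 0.391305

0.3913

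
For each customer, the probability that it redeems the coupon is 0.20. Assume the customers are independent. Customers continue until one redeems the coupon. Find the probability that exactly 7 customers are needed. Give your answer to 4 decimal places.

Geometric (trials to first success), p = 0.20.
P(Y = 7) = (1−p)^6 · p = 0.26214 · 0.20 = 0.052429

0.0524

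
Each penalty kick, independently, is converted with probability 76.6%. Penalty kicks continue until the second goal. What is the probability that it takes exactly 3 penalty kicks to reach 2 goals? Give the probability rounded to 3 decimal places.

0.275

Y = trial on which the second success occurs; negative binomial, r=2, p=0.766.
P(Y=3) = C(2,1) · p^2 · (1−p)^1
= 2 · 0.58676 · 0.234 = 0.27460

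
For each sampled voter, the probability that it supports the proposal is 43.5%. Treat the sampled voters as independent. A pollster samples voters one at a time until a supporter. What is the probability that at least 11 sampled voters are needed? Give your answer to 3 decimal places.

0.003

Y = number of sampled voters to the first success; geometric, p = 0.435.
P(Y > 10) = P(first 10 all fail) = (1−p)^10 = 0.00332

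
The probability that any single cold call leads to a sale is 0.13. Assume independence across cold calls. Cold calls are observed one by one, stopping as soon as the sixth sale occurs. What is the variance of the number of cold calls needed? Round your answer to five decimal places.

308.87574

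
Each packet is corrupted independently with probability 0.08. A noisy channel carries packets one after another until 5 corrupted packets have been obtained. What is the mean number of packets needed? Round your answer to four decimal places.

62.5000

Y = total packets until the fifth success; negative binomial with r=5, p=0.08.
E[Y] = r / p = 5 / 0.08 = 62.500000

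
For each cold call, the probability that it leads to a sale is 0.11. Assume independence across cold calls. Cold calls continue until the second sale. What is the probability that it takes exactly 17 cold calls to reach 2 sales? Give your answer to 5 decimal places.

0.03371

Y = trial on which the second success occurs; negative binomial, r=2, p=0.11.
P(Y=17) = C(16,1) · p^2 · (1−p)^15
= 16 · 0.0121 · 0.17412 = 0.0337097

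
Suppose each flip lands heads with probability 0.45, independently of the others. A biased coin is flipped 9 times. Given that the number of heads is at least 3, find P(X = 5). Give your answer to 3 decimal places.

0.250

X ~ Binomial(9, 0.45). Want P(X=5 | X≥3) = P(X=5) / P(X≥3).
P(X=5) = C(9,5)·0.45^5·0.55^4 = 0.21276
P(X≥3) = 1 − 0.00461 − 0.03391 − 0.11099 = 0.85050
Ratio = 0.21276 / 0.85050 = 0.25016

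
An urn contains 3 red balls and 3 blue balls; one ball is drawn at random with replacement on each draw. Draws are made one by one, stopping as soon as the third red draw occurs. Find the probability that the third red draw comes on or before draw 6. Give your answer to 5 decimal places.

Finishing within 6 draws ⇔ at least 3 successes in the first 6. With X ~ Binomial(6, 0.50), P(Y ≤ 6) = 1 − P(X ≤ 2).
  k=0: C(6,0)·0.50^0·0.50^6 = 0.0156250
  k=1: C(6,1)·0.50^1·0.50^5 = 0.0937500
  k=2: C(6,2)·0.50^2·0.50^4 = 0.2343750
1 − 0.3437500 = 0.6562500

0.65625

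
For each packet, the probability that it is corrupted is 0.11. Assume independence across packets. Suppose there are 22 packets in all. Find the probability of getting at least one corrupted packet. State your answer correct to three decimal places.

P(at least one) = 1 − P(none) = 1 − (1 − 0.11)^22
= 1 − 0.07702 = 0.92298

0.923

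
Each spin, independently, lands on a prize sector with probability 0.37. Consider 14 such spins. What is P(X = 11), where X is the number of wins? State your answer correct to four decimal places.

0.0016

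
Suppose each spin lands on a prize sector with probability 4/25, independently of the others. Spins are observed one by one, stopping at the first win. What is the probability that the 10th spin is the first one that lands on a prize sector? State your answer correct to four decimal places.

Geometric (trials to first success), p = 0.16.
P(Y = 10) = (1−p)^9 · p = 0.20822 · 0.16 = 0.033315

0.0333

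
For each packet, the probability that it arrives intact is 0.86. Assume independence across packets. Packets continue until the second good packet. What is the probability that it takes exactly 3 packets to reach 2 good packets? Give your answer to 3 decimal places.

Y = trial on which the second success occurs; negative binomial, r=2, p=0.86.
P(Y=3) = C(2,1) · p^2 · (1−p)^1
= 2 · 0.7396 · 0.14 = 0.20709

0.207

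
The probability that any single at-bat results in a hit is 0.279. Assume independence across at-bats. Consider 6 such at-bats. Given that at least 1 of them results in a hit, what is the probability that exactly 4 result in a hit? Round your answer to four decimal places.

0.0550

X ~ Binomial(6, 0.279). Want P(X=4 | X≥1) = P(X=4) / P(X≥1).
P(X=4) = C(6,4)·0.279^4·0.721^2 = 0.047247
P(X≥1) = 1 − 0.140479 = 0.859521
Ratio = 0.047247 / 0.859521 = 0.054970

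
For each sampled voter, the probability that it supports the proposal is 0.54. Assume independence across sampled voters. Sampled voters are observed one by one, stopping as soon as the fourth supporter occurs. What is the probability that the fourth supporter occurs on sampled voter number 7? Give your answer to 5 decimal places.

0.16553

Y = trial on which the fourth success occurs; negative binomial, r=4, p=0.54.
P(Y=7) = C(6,3) · p^4 · (1−p)^3
= 20 · 0.085031 · 0.097336 = 0.1655307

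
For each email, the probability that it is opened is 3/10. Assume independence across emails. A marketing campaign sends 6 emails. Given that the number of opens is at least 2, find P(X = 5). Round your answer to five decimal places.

0.01760

X ~ Binomial(6, 0.30). Want P(X=5 | X≥2) = P(X=5) / P(X≥2).
P(X=5) = C(6,5)·0.30^5·0.70^1 = 0.0102060
P(X≥2) = 1 − 0.1176490 − 0.3025260 = 0.5798250
Ratio = 0.0102060 / 0.5798250 = 0.0176019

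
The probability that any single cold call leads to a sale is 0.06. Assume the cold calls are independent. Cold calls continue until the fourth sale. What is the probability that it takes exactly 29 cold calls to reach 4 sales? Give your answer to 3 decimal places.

0.009

Y = trial on which the fourth success occurs; negative binomial, r=4, p=0.06.
P(Y=29) = C(28,3) · p^4 · (1−p)^25
= 3276 · 1.296e-05 · 0.21291 = 0.00904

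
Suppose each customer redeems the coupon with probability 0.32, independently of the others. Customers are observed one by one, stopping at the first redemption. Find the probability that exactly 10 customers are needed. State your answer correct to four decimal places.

Geometric (trials to first success), p = 0.32.
P(Y = 10) = (1−p)^9 · p = 0.031087 · 0.32 = 0.009948

0.0099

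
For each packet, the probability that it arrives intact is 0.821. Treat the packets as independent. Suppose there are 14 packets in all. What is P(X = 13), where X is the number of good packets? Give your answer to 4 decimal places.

0.1929

X ~ Binomial(n=14, p=0.821).
P(X=13) = C(14,13) · p^13 · (1−p)^1
= 14 · 0.076995 · 0.179 = 0.192949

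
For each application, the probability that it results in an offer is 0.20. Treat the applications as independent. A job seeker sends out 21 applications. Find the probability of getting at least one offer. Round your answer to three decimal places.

0.991

P(at least one) = 1 − P(none) = 1 − (1 − 0.20)^21
= 1 − 0.00922 = 0.99078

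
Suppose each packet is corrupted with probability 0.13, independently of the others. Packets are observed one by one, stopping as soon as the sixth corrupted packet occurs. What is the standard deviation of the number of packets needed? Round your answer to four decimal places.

17.5749

Y = total packets until the sixth success; negative binomial with r=6, p=0.13.
SD(Y) = √[r(1−p)/p²] = √(308.875740) = 17.574861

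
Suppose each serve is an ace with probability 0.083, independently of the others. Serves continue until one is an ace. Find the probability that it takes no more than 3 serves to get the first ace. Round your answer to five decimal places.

Y = number of serves to the first success; geometric, p = 0.083.
P(Y ≤ 3) = 1 − (1−p)^3 = 1 − 0.7710952 = 0.2289048

0.22890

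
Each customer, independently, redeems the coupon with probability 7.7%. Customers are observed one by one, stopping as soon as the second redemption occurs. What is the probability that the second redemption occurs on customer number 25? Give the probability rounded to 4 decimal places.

Y = trial on which the second success occurs; negative binomial, r=2, p=0.077.
P(Y=25) = C(24,1) · p^2 · (1−p)^23
= 24 · 0.005929 · 0.15836 = 0.022534

0.0225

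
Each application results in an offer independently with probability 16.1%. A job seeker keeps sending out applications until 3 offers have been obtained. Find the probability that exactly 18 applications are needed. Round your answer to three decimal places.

Y = trial on which the third success occurs; negative binomial, r=3, p=0.161.
P(Y=18) = C(17,2) · p^3 · (1−p)^15
= 136 · 0.0041733 · 0.07185 = 0.04078

0.041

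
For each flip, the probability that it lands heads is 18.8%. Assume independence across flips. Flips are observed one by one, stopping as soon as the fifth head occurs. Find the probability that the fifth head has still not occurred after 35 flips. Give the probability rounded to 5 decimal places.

0.18626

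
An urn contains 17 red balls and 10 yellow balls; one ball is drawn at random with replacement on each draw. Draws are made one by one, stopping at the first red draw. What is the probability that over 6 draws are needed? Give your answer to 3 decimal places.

0.003

Y = number of draws to the first success; geometric, p = 0.629630.
P(Y > 6) = P(first 6 all fail) = (1−p)^6 = 0.00258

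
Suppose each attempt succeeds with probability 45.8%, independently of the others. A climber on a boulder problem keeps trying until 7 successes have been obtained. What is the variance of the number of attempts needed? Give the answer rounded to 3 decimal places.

18.087

Y = total attempts until the seventh success; negative binomial with r=7, p=0.458.
Var(Y) = r(1−p)/p² = 7·0.542 / 0.458² = 18.08699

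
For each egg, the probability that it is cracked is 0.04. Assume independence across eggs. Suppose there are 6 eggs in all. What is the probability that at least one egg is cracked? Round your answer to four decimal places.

0.2172

P(at least one) = 1 − P(none) = 1 − (1 − 0.04)^6
= 1 − 0.782758 = 0.217242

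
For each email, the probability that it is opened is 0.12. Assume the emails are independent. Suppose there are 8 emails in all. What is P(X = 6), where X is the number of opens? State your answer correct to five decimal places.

X ~ Binomial(n=8, p=0.12).
P(X=6) = C(8,6) · p^6 · (1−p)^2
= 28 · 2.986e-06 · 0.7744 = 0.0000647

0.00006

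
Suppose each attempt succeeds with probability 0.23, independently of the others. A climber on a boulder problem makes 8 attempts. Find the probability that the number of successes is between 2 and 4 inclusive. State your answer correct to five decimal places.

X ~ Binomial(8, 0.23); P(2 ≤ X ≤ 4) = Σ C(8,k) p^k (1−p)^(8−k) over k:
  k=2: C(8,2)·0.23^2·0.77^6 = 0.3087152
  k=3: C(8,3)·0.23^3·0.77^5 = 0.1844273
  k=4: C(8,4)·0.23^4·0.77^4 = 0.0688608
Total = 0.5620033

0.56200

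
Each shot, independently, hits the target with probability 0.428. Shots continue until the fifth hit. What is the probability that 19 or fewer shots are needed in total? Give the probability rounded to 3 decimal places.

0.957

Finishing within 19 shots ⇔ at least 5 successes in the first 19. With X ~ Binomial(19, 0.428), P(Y ≤ 19) = 1 − P(X ≤ 4).
  k=0: C(19,0)·0.428^0·0.572^19 = 0.00002
  k=1: C(19,1)·0.428^1·0.572^18 = 0.00035
  k=2: C(19,2)·0.428^2·0.572^17 = 0.00235
  k=3: C(19,3)·0.428^3·0.572^16 = 0.00998
  k=4: C(19,4)·0.428^4·0.572^15 = 0.02986
1 − 0.04256 = 0.95744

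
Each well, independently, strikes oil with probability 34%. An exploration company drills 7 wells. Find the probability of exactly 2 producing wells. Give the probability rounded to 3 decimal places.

0.304

X ~ Binomial(n=7, p=0.34).
P(X=2) = C(7,2) · p^2 · (1−p)^5
= 21 · 0.1156 · 0.12523 = 0.30402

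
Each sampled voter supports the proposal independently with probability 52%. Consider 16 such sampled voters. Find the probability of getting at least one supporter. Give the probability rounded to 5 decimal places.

0.99999

P(at least one) = 1 − P(none) = 1 − (1 − 0.52)^16
= 1 − 0.0000079 = 0.9999921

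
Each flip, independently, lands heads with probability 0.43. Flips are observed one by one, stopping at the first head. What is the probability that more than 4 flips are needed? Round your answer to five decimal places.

0.10556

Y = number of flips to the first success; geometric, p = 0.43.
P(Y > 4) = P(first 4 all fail) = (1−p)^4 = 0.1055600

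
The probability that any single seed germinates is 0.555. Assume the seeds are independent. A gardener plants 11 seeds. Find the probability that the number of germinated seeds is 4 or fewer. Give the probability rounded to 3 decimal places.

0.165

X ~ Binomial(11, 0.555); P(X ≤ 4) = Σ C(11,k) p^k (1−p)^(11−k) over k:
  k=0: C(11,0)·0.555^0·0.445^11 = 0.00014
  k=1: C(11,1)·0.555^1·0.445^10 = 0.00186
  k=2: C(11,2)·0.555^2·0.445^9 = 0.01159
  k=3: C(11,3)·0.555^3·0.445^8 = 0.04338
  k=4: C(11,4)·0.555^4·0.445^7 = 0.10819
Total = 0.16516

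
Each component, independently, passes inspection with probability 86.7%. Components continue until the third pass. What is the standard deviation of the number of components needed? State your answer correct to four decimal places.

0.7286

Y = total components until the third success; negative binomial with r=3, p=0.867.
SD(Y) = √[r(1−p)/p²] = √(0.530805) = 0.728563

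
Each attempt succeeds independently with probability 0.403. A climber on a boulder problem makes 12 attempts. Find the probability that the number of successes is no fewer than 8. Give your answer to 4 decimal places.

0.0599

X ~ Binomial(12, 0.403); P(X ≥ 8) = Σ C(12,k) p^k (1−p)^(12−k) over k:
  k=8: C(12,8)·0.403^8·0.597^4 = 0.043746
  k=9: C(12,9)·0.403^9·0.597^3 = 0.013125
  k=10: C(12,10)·0.403^10·0.597^2 = 0.002658
  k=11: C(12,11)·0.403^11·0.597^1 = 0.000326
  k=12: C(12,12)·0.403^12·0.597^0 = 0.000018
Total = 0.059874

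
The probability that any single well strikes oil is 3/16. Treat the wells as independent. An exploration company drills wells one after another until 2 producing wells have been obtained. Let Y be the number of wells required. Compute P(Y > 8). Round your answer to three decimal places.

Needing more than 8 wells ⇔ fewer than 2 successes in the first 8. With X ~ Binomial(8, 0.1875), P(Y > 8) = P(X ≤ 1).
  k=0: C(8,0)·0.1875^0·0.8125^8 = 0.18993
  k=1: C(8,1)·0.1875^1·0.8125^7 = 0.35063
P(X ≤ 1) = 0.54056

0.541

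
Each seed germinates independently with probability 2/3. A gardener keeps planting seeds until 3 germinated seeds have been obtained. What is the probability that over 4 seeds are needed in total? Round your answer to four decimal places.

Needing more than 4 seeds ⇔ fewer than 3 successes in the first 4. With X ~ Binomial(4, 0.666667), P(Y > 4) = P(X ≤ 2).
  k=0: C(4,0)·0.666667^0·0.333333^4 = 0.012346
  k=1: C(4,1)·0.666667^1·0.333333^3 = 0.098765
  k=2: C(4,2)·0.666667^2·0.333333^2 = 0.296296
P(X ≤ 2) = 0.407407

0.4074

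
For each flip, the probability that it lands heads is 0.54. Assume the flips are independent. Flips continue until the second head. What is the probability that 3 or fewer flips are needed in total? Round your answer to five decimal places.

0.55987

Finishing within 3 flips ⇔ at least 2 successes in the first 3. With X ~ Binomial(3, 0.54), P(Y ≤ 3) = 1 − P(X ≤ 1).
  k=0: C(3,0)·0.54^0·0.46^3 = 0.0973360
  k=1: C(3,1)·0.54^1·0.46^2 = 0.3427920
1 − 0.4401280 = 0.5598720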